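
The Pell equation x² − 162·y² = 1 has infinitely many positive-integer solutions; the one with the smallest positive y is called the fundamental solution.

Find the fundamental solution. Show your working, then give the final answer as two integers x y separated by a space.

19601 1540

[12; 1,2,1,2,12,2,1,2,1,24] for √162; ℓ=10 ⇒ convergent index 9
a_0=12:  p_0=12·1+0=12,  q_0=12·0+1=1
a_1=1:  p_1=1·12+1=13,  q_1=1·1+0=1
a_2=2:  p_2=2·13+12=38,  q_2=2·1+1=3
a_3=1:  p_3=1·38+13=51,  q_3=1·3+1=4
a_4=2:  p_4=2·51+38=140,  q_4=2·4+3=11
a_5=12:  p_5=12·140+51=1731,  q_5=12·11+4=136
a_6=2:  p_6=2·1731+140=3602,  q_6=2·136+11=283
a_7=1:  p_7=1·3602+1731=5333,  q_7=1·283+136=419
a_8=2:  p_8=2·5333+3602=14268,  q_8=2·419+283=1121
a_9=1:  p_9=1·14268+5333=19601,  q_9=1·1121+419=1540
fundamental: x₁=19601, y₁=1540  (since 384199201 − 162·2371600 = 1)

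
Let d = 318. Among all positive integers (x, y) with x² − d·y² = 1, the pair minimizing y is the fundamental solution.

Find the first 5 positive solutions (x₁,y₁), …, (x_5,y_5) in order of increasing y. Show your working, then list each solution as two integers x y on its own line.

√318 → a₀=17, period (1,4,1,34); ℓ=4 even so k=3
a_0=17:  p_0=17·1+0=17,  q_0=17·0+1=1
a_1=1:  p_1=1·17+1=18,  q_1=1·1+0=1
a_2=4:  p_2=4·18+17=89,  q_2=4·1+1=5
a_3=1:  p_3=1·89+18=107,  q_3=1·5+1=6
→ (107, 6).  Check: 107²=11449, 318·6²=11448, difference 1.
(107+6√318)^2 = 22897 + 1284√318
(107+6√318)^3 = 4899851 + 274770√318
(107+6√318)^4 = 1048545217 + 58799496√318
(107+6√318)^5 = 224383776587 + 12582817374√318

107 6
22897 1284
4899851 274770
1048545217 58799496
224383776587 12582817374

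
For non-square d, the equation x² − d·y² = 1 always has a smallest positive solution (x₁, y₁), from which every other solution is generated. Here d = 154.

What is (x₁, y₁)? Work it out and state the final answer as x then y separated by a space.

21295 1716

√154 = [12; 2,2,3,1,2,1,3,2,2,24, …], period ℓ=10 (even) → k=9
step 0: (12, 1)  from 12·(1,0) + (0,1)
step 1: (25, 2)  from 2·(12,1) + (1,0)
step 2: (62, 5)  from 2·(25,2) + (12,1)
step 3: (211, 17)  from 3·(62,5) + (25,2)
…
step 5: (757, 61)  from 2·(273,22) + (211,17)
step 6: (1030, 83)  from 1·(757,61) + (273,22)
step 7: (3847, 310)  from 3·(1030,83) + (757,61)
step 8: (8724, 703)  from 2·(3847,310) + (1030,83)
step 9: (21295, 1716)  from 2·(8724,703) + (3847,310)
→ (21295, 1716).  Check: 21295²=453477025, 154·1716²=453477024, difference 1.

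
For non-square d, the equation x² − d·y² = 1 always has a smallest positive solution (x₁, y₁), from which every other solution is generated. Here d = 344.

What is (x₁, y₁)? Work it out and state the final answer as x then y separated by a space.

√344 = [18; 1,1,4,1,3,1,4,1,1,36, …], period ℓ=10 (even) → k=9
a_0=18:  p_0=18·1+0=18,  q_0=18·0+1=1
…
a_3=4:  p_3=4·37+19=167,  q_3=4·2+1=9
…
a_5=3:  p_5=3·204+167=779,  q_5=3·11+9=42
a_6=1:  p_6=1·779+204=983,  q_6=1·42+11=53
…
a_8=1:  p_8=1·4711+983=5694,  q_8=1·254+53=307
a_9=1:  p_9=1·5694+4711=10405,  q_9=1·307+254=561
fundamental: x₁=10405, y₁=561  (since 108264025 − 344·314721 = 1)

10405 561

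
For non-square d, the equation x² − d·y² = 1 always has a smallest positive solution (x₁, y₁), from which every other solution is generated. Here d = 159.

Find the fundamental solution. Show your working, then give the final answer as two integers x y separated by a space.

1324 105

d=159: √d = [12; 1,1,1,1,3,1,1,1,1,24] (ℓ=10, even), read p_9/q_9
a_0=12:  p_0=12·1+0=12,  q_0=12·0+1=1
…
a_3=1:  p_3=1·25+13=38,  q_3=1·2+1=3
…
a_5=3:  p_5=3·63+38=227,  q_5=3·5+3=18
…
a_7=1:  p_7=1·290+227=517,  q_7=1·23+18=41
a_8=1:  p_8=1·517+290=807,  q_8=1·41+23=64
a_9=1:  p_9=1·807+517=1324,  q_9=1·64+41=105
fundamental: x₁=1324, y₁=105  (since 1752976 − 159·11025 = 1)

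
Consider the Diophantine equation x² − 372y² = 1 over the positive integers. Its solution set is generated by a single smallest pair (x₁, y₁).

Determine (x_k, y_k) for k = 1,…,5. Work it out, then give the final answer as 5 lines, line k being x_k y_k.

12151 630
295293601 15310260
7176225079351 372069937890
174396621583094401 9042043615292520
4238186690536135053751 219739743566768883150

√372 → a₀=19, period (3,2,12,2,3,38); ℓ=6 even so k=5
i=0: a=19 ⇒ p=19, q=1
i=1: a=3 ⇒ p=58, q=3
i=2: a=2 ⇒ p=135, q=7
i=3: a=12 ⇒ p=1678, q=87
i=4: a=2 ⇒ p=3491, q=181
i=5: a=3 ⇒ p=12151, q=630
(x₁, y₁) = (12151, 630);  12151² − 372·630² = 1 ✓
(12151+630√372)^2 = 295293601 + 15310260√372
(12151+630√372)^3 = 7176225079351 + 372069937890√372
(12151+630√372)^4 = 174396621583094401 + 9042043615292520√372
(12151+630√372)^5 = 4238186690536135053751 + 219739743566768883150√372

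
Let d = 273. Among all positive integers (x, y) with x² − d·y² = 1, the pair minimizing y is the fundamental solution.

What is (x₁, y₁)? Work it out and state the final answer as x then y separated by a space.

727 44

√273 = [16; 1,1,10,1,1,32, …], period ℓ=6 (even) → k=5
i=0: a=16 ⇒ p=16, q=1
…
i=4: a=1 ⇒ p=380, q=23
i=5: a=1 ⇒ p=727, q=44
fundamental: x₁=727, y₁=44  (since 528529 − 273·1936 = 1)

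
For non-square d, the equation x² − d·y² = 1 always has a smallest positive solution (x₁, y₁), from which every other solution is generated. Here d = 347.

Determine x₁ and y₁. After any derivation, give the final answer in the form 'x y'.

d=347: √d = [18; 1,1,1,2,4,…,1,1,36] (ℓ=14, even), read p_13/q_13
k=0  a_k=18  p_k/q_k = 18/1
…
k=2  a_k=1  p_k/q_k = 37/2
k=3  a_k=1  p_k/q_k = 56/3
k=4  a_k=2  p_k/q_k = 149/8
k=5  a_k=4  p_k/q_k = 652/35
k=6  a_k=1  p_k/q_k = 801/43
k=7  a_k=17  p_k/q_k = 14269/766
k=8  a_k=1  p_k/q_k = 15070/809
…
k=11  a_k=1  p_k/q_k = 238717/12815
k=12  a_k=1  p_k/q_k = 402885/21628
k=13  a_k=1  p_k/q_k = 641602/34443
fundamental: x₁=641602, y₁=34443  (since 411653126404 − 347·1186320249 = 1)

641602 34443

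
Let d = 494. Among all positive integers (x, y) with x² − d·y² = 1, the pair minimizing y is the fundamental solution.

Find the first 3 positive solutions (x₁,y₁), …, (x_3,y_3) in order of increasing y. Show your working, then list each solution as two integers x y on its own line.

[22; 4,2,2,1,2,1,2,2,4,44] for √494; ℓ=10 ⇒ convergent index 9
step 0: (22, 1)  from 22·(1,0) + (0,1)
step 1: (89, 4)  from 4·(22,1) + (1,0)
…
step 5: (1867, 84)  from 2·(689,31) + (489,22)
…
step 8: (16514, 743)  from 2·(6979,314) + (2556,115)
step 9: (73035, 3286)  from 4·(16514,743) + (6979,314)
fundamental: x₁=73035, y₁=3286  (since 5334111225 − 494·10797796 = 1)
k=2:  x_2 = 73035·73035+494·3286·3286 = 10668222449,  y_2 = 73035·3286+3286·73035 = 479986020
k=3:  x_3 = 73035·10668222449+494·3286·479986020 = 1558307253052395,  y_3 = 73035·479986020+3286·10668222449 = 70111557938114

73035 3286
10668222449 479986020
1558307253052395 70111557938114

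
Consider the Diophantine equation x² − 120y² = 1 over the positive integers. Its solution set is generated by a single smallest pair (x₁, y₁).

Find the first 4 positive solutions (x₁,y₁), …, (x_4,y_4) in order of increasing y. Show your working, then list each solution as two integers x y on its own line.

√120 = [10; 1,20, …], period ℓ=2 (even) → k=1
step 0: (10, 1)  from 10·(1,0) + (0,1)
step 1: (11, 1)  from 1·(10,1) + (1,0)
→ (11, 1).  Check: 11²=121, 120·1²=120, difference 1.
k=2:  x_2 = 11·11+120·1·1 = 241,  y_2 = 11·1+1·11 = 22
k=3:  x_3 = 11·241+120·1·22 = 5291,  y_3 = 11·22+1·241 = 483
k=4:  x_4 = 11·5291+120·1·483 = 116161,  y_4 = 11·483+1·5291 = 10604

11 1
241 22
5291 483
116161 10604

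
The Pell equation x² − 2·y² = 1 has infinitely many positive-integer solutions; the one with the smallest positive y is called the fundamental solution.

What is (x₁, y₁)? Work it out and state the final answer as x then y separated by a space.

3 2

√2 → a₀=1, period (2); ℓ=1 odd so k=1
a_0=1:  p_0=1·1+0=1,  q_0=1·0+1=1
a_1=2:  p_1=2·1+1=3,  q_1=2·1+0=2
→ (3, 2).  Check: 3²=9, 2·2²=8, difference 1.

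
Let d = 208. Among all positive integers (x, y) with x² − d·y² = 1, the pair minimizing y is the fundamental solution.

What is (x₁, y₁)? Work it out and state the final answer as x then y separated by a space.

649 45

√208 = [14; 2,2,1,2,2,28, …], period ℓ=6 (even) → k=5
i=0: a=14 ⇒ p=14, q=1
…
i=2: a=2 ⇒ p=72, q=5
i=3: a=1 ⇒ p=101, q=7
i=4: a=2 ⇒ p=274, q=19
i=5: a=2 ⇒ p=649, q=45
(x₁, y₁) = (649, 45);  649² − 208·45² = 1 ✓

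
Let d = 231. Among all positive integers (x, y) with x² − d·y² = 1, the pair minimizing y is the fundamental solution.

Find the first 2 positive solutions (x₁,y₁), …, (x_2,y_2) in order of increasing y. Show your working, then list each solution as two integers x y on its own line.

76 5
11551 760

√231 = [15; 5,30, …], period ℓ=2 (even) → k=1
step 0: (15, 1)  from 15·(1,0) + (0,1)
step 1: (76, 5)  from 5·(15,1) + (1,0)
fundamental: x₁=76, y₁=5  (since 5776 − 231·25 = 1)
(x_2, y_2) = (76·76 + 231·5·5, 76·5 + 5·76) = (11551, 760)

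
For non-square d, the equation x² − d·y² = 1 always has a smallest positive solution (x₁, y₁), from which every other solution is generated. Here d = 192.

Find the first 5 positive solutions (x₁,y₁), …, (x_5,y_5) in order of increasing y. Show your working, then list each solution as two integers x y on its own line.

97 7
18817 1358
3650401 263445
708158977 51106972
137379191137 9914489123

√192 = [13; 1,5,1,26, …], period ℓ=4 (even) → k=3
step 0: (13, 1)  from 13·(1,0) + (0,1)
step 1: (14, 1)  from 1·(13,1) + (1,0)
step 2: (83, 6)  from 5·(14,1) + (13,1)
step 3: (97, 7)  from 1·(83,6) + (14,1)
(x₁, y₁) = (97, 7);  97² − 192·7² = 1 ✓
k=2:  x_2 = 97·97+192·7·7 = 18817,  y_2 = 97·7+7·97 = 1358
k=3:  x_3 = 97·18817+192·7·1358 = 3650401,  y_3 = 97·1358+7·18817 = 263445
k=4:  x_4 = 97·3650401+192·7·263445 = 708158977,  y_4 = 97·263445+7·3650401 = 51106972
k=5:  x_5 = 97·708158977+192·7·51106972 = 137379191137,  y_5 = 97·51106972+7·708158977 = 9914489123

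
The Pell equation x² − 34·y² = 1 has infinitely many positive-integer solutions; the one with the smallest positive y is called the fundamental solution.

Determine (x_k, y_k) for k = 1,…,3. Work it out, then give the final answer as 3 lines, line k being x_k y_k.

√34 → a₀=5, period (1,4,1,10); ℓ=4 even so k=3
step 0: (5, 1)  from 5·(1,0) + (0,1)
…
step 2: (29, 5)  from 4·(6,1) + (5,1)
step 3: (35, 6)  from 1·(29,5) + (6,1)
→ (35, 6).  Check: 35²=1225, 34·6²=1224, difference 1.
k=2:  x_2 = 35·35+34·6·6 = 2449,  y_2 = 35·6+6·35 = 420
k=3:  x_3 = 35·2449+34·6·420 = 171395,  y_3 = 35·420+6·2449 = 29394

35 6
2449 420
171395 29394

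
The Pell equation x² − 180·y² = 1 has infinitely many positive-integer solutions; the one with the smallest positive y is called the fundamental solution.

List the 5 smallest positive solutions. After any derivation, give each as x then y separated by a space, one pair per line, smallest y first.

[13; 2,2,2,26] for √180; ℓ=4 ⇒ convergent index 3
a_0=13:  p_0=13·1+0=13,  q_0=13·0+1=1
a_1=2:  p_1=2·13+1=27,  q_1=2·1+0=2
a_2=2:  p_2=2·27+13=67,  q_2=2·2+1=5
a_3=2:  p_3=2·67+27=161,  q_3=2·5+2=12
fundamental: x₁=161, y₁=12  (since 25921 − 180·144 = 1)
k=2:  x_2 = 161·161+180·12·12 = 51841,  y_2 = 161·12+12·161 = 3864
k=3:  x_3 = 161·51841+180·12·3864 = 16692641,  y_3 = 161·3864+12·51841 = 1244196
k=4:  x_4 = 161·16692641+180·12·1244196 = 5374978561,  y_4 = 161·1244196+12·16692641 = 400627248
k=5:  x_5 = 161·5374978561+180·12·400627248 = 1730726404001,  y_5 = 161·400627248+12·5374978561 = 129000729660

161 12
51841 3864
16692641 1244196
5374978561 400627248
1730726404001 129000729660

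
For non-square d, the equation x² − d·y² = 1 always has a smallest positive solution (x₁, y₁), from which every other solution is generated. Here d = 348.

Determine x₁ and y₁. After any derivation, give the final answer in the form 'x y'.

1567 84

[18; 1,1,1,8,1,1,1,36] for √348; ℓ=8 ⇒ convergent index 7
a_0=18:  p_0=18·1+0=18,  q_0=18·0+1=1
a_1=1:  p_1=1·18+1=19,  q_1=1·1+0=1
a_2=1:  p_2=1·19+18=37,  q_2=1·1+1=2
a_3=1:  p_3=1·37+19=56,  q_3=1·2+1=3
a_4=8:  p_4=8·56+37=485,  q_4=8·3+2=26
a_5=1:  p_5=1·485+56=541,  q_5=1·26+3=29
a_6=1:  p_6=1·541+485=1026,  q_6=1·29+26=55
a_7=1:  p_7=1·1026+541=1567,  q_7=1·55+29=84
(x₁, y₁) = (1567, 84);  1567² − 348·84² = 1 ✓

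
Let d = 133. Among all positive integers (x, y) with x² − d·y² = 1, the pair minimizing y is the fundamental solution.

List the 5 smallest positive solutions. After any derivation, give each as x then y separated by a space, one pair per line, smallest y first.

√133 → a₀=11, period (1,1,7,5,1,…,1,1,22); ℓ=16 even so k=15
step 0: (11, 1)  from 11·(1,0) + (0,1)
step 1: (12, 1)  from 1·(11,1) + (1,0)
step 2: (23, 2)  from 1·(12,1) + (11,1)
step 3: (173, 15)  from 7·(23,2) + (12,1)
step 4: (888, 77)  from 5·(173,15) + (23,2)
step 5: (1061, 92)  from 1·(888,77) + (173,15)
step 6: (1949, 169)  from 1·(1061,92) + (888,77)
step 7: (3010, 261)  from 1·(1949,169) + (1061,92)
step 8: (7969, 691)  from 2·(3010,261) + (1949,169)
step 9: (10979, 952)  from 1·(7969,691) + (3010,261)
step 10: (18948, 1643)  from 1·(10979,952) + (7969,691)
step 11: (29927, 2595)  from 1·(18948,1643) + (10979,952)
step 12: (168583, 14618)  from 5·(29927,2595) + (18948,1643)
step 13: (1210008, 104921)  from 7·(168583,14618) + (29927,2595)
step 14: (1378591, 119539)  from 1·(1210008,104921) + (168583,14618)
step 15: (2588599, 224460)  from 1·(1378591,119539) + (1210008,104921)
→ (2588599, 224460).  Check: 2588599²=6700844782801, 133·224460²=6700844782800, difference 1.
n=2: (2588599,224460)∘(2588599,224460) = (2588599·2588599+133·224460·224460, 2588599·224460+224460·2588599) = (13401689565601,1162073863080)
n=3: (13401689565601,1162073863080)∘(2588599,224460) = (2588599·13401689565601+133·224460·1162073863080, 2588599·1162073863080+224460·13401689565601) = (69383200415647777399,6016286479789825380)
n=4: (69383200415647777399,6016286479789825380)∘(2588599,224460) = (2588599·69383200415647777399+133·224460·6016286479789825380, 2588599·6016286479789825380+224460·69383200415647777399) = (359210566425477440164982401,31147506330593762303822160)
n=5: (359210566425477440164982401,31147506330593762303822160)∘(2588599,224460) = (2588599·359210566425477440164982401+133·224460·31147506330593762303822160, 2588599·31147506330593762303822160+224460·359210566425477440164982401) = (1859704226076779569066850908714999,161256807479731348725343689282300)

2588599 224460
13401689565601 1162073863080
69383200415647777399 6016286479789825380
359210566425477440164982401 31147506330593762303822160
1859704226076779569066850908714999 161256807479731348725343689282300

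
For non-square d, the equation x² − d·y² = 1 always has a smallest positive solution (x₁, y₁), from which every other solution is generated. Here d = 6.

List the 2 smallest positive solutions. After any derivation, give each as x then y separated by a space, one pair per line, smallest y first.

√6 = [2; 2,4, …], period ℓ=2 (even) → k=1
a_0=2:  p_0=2·1+0=2,  q_0=2·0+1=1
a_1=2:  p_1=2·2+1=5,  q_1=2·1+0=2
→ (5, 2).  Check: 5²=25, 6·2²=24, difference 1.
k=2:  x_2 = 5·5+6·2·2 = 49,  y_2 = 5·2+2·5 = 20

5 2
49 20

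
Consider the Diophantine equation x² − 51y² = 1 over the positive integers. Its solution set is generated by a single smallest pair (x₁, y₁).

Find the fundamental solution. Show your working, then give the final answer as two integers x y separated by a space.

√51 → a₀=7, period (7,14); ℓ=2 even so k=1
i=0: a=7 ⇒ p=7, q=1
i=1: a=7 ⇒ p=50, q=7
fundamental: x₁=50, y₁=7  (since 2500 − 51·49 = 1)

50 7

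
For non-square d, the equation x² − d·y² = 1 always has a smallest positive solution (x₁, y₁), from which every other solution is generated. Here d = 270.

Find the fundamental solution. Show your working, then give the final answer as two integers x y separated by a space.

√270 → a₀=16, period (2,3,6,3,2,32); ℓ=6 even so k=5
a_0=16:  p_0=16·1+0=16,  q_0=16·0+1=1
…
a_2=3:  p_2=3·33+16=115,  q_2=3·2+1=7
…
a_4=3:  p_4=3·723+115=2284,  q_4=3·44+7=139
a_5=2:  p_5=2·2284+723=5291,  q_5=2·139+44=322
fundamental: x₁=5291, y₁=322  (since 27994681 − 270·103684 = 1)

5291 322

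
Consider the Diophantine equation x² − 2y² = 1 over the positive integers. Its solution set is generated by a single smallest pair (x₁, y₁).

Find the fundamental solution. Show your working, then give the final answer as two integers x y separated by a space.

3 2

√2 → a₀=1, period (2); ℓ=1 odd so k=1
a_0=1:  p_0=1·1+0=1,  q_0=1·0+1=1
a_1=2:  p_1=2·1+1=3,  q_1=2·1+0=2
fundamental: x₁=3, y₁=2  (since 9 − 2·4 = 1)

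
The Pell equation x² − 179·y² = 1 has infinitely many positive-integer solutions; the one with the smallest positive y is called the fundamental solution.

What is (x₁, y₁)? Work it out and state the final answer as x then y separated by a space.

d=179: √d = [13; 2,1,1,1,3,…,1,2,26] (ℓ=14, even), read p_13/q_13
a_0=13:  p_0=13·1+0=13,  q_0=13·0+1=1
a_1=2:  p_1=2·13+1=27,  q_1=2·1+0=2
a_2=1:  p_2=1·27+13=40,  q_2=1·2+1=3
a_3=1:  p_3=1·40+27=67,  q_3=1·3+2=5
…
a_5=3:  p_5=3·107+67=388,  q_5=3·8+5=29
…
a_7=13:  p_7=13·2047+388=26999,  q_7=13·153+29=2018
…
a_9=3:  p_9=3·137042+26999=438125,  q_9=3·10243+2018=32747
a_10=1:  p_10=1·438125+137042=575167,  q_10=1·32747+10243=42990
…
a_12=1:  p_12=1·1013292+575167=1588459,  q_12=1·75737+42990=118727
a_13=2:  p_13=2·1588459+1013292=4190210,  q_13=2·118727+75737=313191
→ (4190210, 313191).  Check: 4190210²=17557859844100, 179·313191²=17557859844099, difference 1.

4190210 313191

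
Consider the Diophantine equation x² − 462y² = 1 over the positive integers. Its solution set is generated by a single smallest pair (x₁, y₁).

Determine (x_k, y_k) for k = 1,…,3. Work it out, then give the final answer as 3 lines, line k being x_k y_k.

43 2
3697 172
317899 14790

√462 = [21; 2,42, …], period ℓ=2 (even) → k=1
step 0: (21, 1)  from 21·(1,0) + (0,1)
step 1: (43, 2)  from 2·(21,1) + (1,0)
fundamental: x₁=43, y₁=2  (since 1849 − 462·4 = 1)
(43+2√462)^2 = 3697 + 172√462
(43+2√462)^3 = 317899 + 14790√462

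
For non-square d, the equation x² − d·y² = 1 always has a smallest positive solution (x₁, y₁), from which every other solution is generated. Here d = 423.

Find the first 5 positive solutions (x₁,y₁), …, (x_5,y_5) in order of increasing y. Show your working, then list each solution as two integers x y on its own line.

4607 224
42448897 2063936
391124132351 19017106080
3603817713033217 175223613357184
33205576016763929087 1614510354455987296

√423 → a₀=20, period (1,1,3,4,3,1,1,40); ℓ=8 even so k=7
k=0  a_k=20  p_k/q_k = 20/1
k=1  a_k=1  p_k/q_k = 21/1
k=2  a_k=1  p_k/q_k = 41/2
…
k=5  a_k=3  p_k/q_k = 1995/97
k=6  a_k=1  p_k/q_k = 2612/127
k=7  a_k=1  p_k/q_k = 4607/224
(x₁, y₁) = (4607, 224);  4607² − 423·224² = 1 ✓
n=2: (4607,224)∘(4607,224) = (4607·4607+423·224·224, 4607·224+224·4607) = (42448897,2063936)
n=3: (42448897,2063936)∘(4607,224) = (4607·42448897+423·224·2063936, 4607·2063936+224·42448897) = (391124132351,19017106080)
n=4: (391124132351,19017106080)∘(4607,224) = (4607·391124132351+423·224·19017106080, 4607·19017106080+224·391124132351) = (3603817713033217,175223613357184)
n=5: (3603817713033217,175223613357184)∘(4607,224) = (4607·3603817713033217+423·224·175223613357184, 4607·175223613357184+224·3603817713033217) = (33205576016763929087,1614510354455987296)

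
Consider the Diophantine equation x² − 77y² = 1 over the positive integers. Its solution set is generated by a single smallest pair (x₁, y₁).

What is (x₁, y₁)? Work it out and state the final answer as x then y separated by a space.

351 40

d=77: √d = [8; 1,3,2,3,1,16] (ℓ=6, even), read p_5/q_5
k=0  a_k=8  p_k/q_k = 8/1
…
k=2  a_k=3  p_k/q_k = 35/4
…
k=4  a_k=3  p_k/q_k = 272/31
k=5  a_k=1  p_k/q_k = 351/40
fundamental: x₁=351, y₁=40  (since 123201 − 77·1600 = 1)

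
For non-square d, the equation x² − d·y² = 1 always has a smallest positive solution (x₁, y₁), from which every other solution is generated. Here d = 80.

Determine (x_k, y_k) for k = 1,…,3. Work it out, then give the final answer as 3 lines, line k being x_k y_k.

d=80: √d = [8; 1,16] (ℓ=2, even), read p_1/q_1
k=0  a_k=8  p_k/q_k = 8/1
k=1  a_k=1  p_k/q_k = 9/1
→ (9, 1).  Check: 9²=81, 80·1²=80, difference 1.
(x_2, y_2) = (9·9 + 80·1·1, 9·1 + 1·9) = (161, 18)
(x_3, y_3) = (9·161 + 80·1·18, 9·18 + 1·161) = (2889, 323)

9 1
161 18
2889 323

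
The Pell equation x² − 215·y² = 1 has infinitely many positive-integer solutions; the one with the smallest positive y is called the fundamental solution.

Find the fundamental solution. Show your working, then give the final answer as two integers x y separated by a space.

√215 → a₀=14, period (1,1,1,28); ℓ=4 even so k=3
step 0: (14, 1)  from 14·(1,0) + (0,1)
…
step 2: (29, 2)  from 1·(15,1) + (14,1)
step 3: (44, 3)  from 1·(29,2) + (15,1)
fundamental: x₁=44, y₁=3  (since 1936 − 215·9 = 1)

44 3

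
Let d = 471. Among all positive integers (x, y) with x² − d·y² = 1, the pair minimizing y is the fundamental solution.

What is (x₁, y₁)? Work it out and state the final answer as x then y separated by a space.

√471 → a₀=21, period (1,2,2,1,3,…,2,1,42); ℓ=14 even so k=13
step 0: (21, 1)  from 21·(1,0) + (0,1)
step 1: (22, 1)  from 1·(21,1) + (1,0)
…
step 3: (152, 7)  from 2·(65,3) + (22,1)
…
step 5: (803, 37)  from 3·(217,10) + (152,7)
step 6: (3429, 158)  from 4·(803,37) + (217,10)
…
step 8: (198665, 9154)  from 4·(48809,2249) + (3429,158)
…
step 10: (843469, 38865)  from 1·(644804,29711) + (198665,9154)
step 11: (2331742, 107441)  from 2·(843469,38865) + (644804,29711)
step 12: (5506953, 253747)  from 2·(2331742,107441) + (843469,38865)
step 13: (7838695, 361188)  from 1·(5506953,253747) + (2331742,107441)
→ (7838695, 361188).  Check: 7838695²=61445139303025, 471·361188²=61445139303024, difference 1.

7838695 361188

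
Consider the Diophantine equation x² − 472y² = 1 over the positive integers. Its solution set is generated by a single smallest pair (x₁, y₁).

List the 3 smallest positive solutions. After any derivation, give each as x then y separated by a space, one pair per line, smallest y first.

√472 = [21; 1,2,1,1,1,…,2,1,42, …], period ℓ=14 (even) → k=13
i=0: a=21 ⇒ p=21, q=1
i=1: a=1 ⇒ p=22, q=1
…
i=10: a=1 ⇒ p=54227, q=2496
…
i=12: a=2 ⇒ p=222687, q=10250
i=13: a=1 ⇒ p=306917, q=14127
(x₁, y₁) = (306917, 14127);  306917² − 472·14127² = 1 ✓
n=2: (306917,14127)∘(306917,14127) = (306917·306917+472·14127·14127, 306917·14127+14127·306917) = (188396089777,8671632918)
n=3: (188396089777,8671632918)∘(306917,14127) = (306917·188396089777+472·14127·8671632918, 306917·8671632918+14127·188396089777) = (115643925371868101,5322943120573485)

306917 14127
188396089777 8671632918
115643925371868101 5322943120573485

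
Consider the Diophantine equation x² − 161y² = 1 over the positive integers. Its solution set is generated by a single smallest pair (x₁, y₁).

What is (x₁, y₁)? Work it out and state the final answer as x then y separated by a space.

[12; 1,2,4,1,2,1,4,2,1,24] for √161; ℓ=10 ⇒ convergent index 9
step 0: (12, 1)  from 12·(1,0) + (0,1)
step 1: (13, 1)  from 1·(12,1) + (1,0)
step 2: (38, 3)  from 2·(13,1) + (12,1)
…
step 5: (571, 45)  from 2·(203,16) + (165,13)
step 6: (774, 61)  from 1·(571,45) + (203,16)
step 7: (3667, 289)  from 4·(774,61) + (571,45)
step 8: (8108, 639)  from 2·(3667,289) + (774,61)
step 9: (11775, 928)  from 1·(8108,639) + (3667,289)
→ (11775, 928).  Check: 11775²=138650625, 161·928²=138650624, difference 1.

11775 928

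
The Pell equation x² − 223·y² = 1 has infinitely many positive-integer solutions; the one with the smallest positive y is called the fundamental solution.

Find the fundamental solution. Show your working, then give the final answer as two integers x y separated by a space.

224 15

[14; 1,13,1,28] for √223; ℓ=4 ⇒ convergent index 3
a_0=14:  p_0=14·1+0=14,  q_0=14·0+1=1
a_1=1:  p_1=1·14+1=15,  q_1=1·1+0=1
a_2=13:  p_2=13·15+14=209,  q_2=13·1+1=14
a_3=1:  p_3=1·209+15=224,  q_3=1·14+1=15
→ (224, 15).  Check: 224²=50176, 223·15²=50175, difference 1.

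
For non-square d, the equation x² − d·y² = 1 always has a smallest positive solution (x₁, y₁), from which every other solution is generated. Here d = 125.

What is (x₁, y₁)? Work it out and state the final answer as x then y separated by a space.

d=125: √d = [11; 5,1,1,5,22] (ℓ=5, odd), read p_9/q_9
step 0: (11, 1)  from 11·(1,0) + (0,1)
step 1: (56, 5)  from 5·(11,1) + (1,0)
step 2: (67, 6)  from 1·(56,5) + (11,1)
step 3: (123, 11)  from 1·(67,6) + (56,5)
…
step 5: (15127, 1353)  from 22·(682,61) + (123,11)
…
step 7: (91444, 8179)  from 1·(76317,6826) + (15127,1353)
step 8: (167761, 15005)  from 1·(91444,8179) + (76317,6826)
step 9: (930249, 83204)  from 5·(167761,15005) + (91444,8179)
(x₁, y₁) = (930249, 83204);  930249² − 125·83204² = 1 ✓

930249 83204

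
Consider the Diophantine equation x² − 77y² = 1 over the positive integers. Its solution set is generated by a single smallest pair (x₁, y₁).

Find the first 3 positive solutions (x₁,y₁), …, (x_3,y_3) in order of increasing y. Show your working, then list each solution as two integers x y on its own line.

d=77: √d = [8; 1,3,2,3,1,16] (ℓ=6, even), read p_5/q_5
step 0: (8, 1)  from 8·(1,0) + (0,1)
step 1: (9, 1)  from 1·(8,1) + (1,0)
…
step 4: (272, 31)  from 3·(79,9) + (35,4)
step 5: (351, 40)  from 1·(272,31) + (79,9)
(x₁, y₁) = (351, 40);  351² − 77·40² = 1 ✓
(351+40√77)^2 = 246401 + 28080√77
(351+40√77)^3 = 172973151 + 19712120√77

351 40
246401 28080
172973151 19712120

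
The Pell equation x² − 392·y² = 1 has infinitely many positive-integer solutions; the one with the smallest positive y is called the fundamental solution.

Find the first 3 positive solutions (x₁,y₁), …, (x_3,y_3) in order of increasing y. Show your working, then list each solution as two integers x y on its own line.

d=392: √d = [19; 1,3,1,38] (ℓ=4, even), read p_3/q_3
i=0: a=19 ⇒ p=19, q=1
…
i=2: a=3 ⇒ p=79, q=4
i=3: a=1 ⇒ p=99, q=5
fundamental: x₁=99, y₁=5  (since 9801 − 392·25 = 1)
(99+5√392)^2 = 19601 + 990√392
(99+5√392)^3 = 3880899 + 196015√392

99 5
19601 990
3880899 196015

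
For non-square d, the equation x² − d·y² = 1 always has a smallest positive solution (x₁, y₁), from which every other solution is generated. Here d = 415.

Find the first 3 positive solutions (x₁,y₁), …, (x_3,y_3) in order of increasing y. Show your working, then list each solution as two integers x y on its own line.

18412804 903849
678062702284831 33284788965192
24970071273761872339444 1225732590794885332887

[20; 2,1,2,4,6,…,1,2,40] for √415; ℓ=16 ⇒ convergent index 15
a_0=20:  p_0=20·1+0=20,  q_0=20·0+1=1
…
a_2=1:  p_2=1·41+20=61,  q_2=1·2+1=3
a_3=2:  p_3=2·61+41=163,  q_3=2·3+2=8
a_4=4:  p_4=4·163+61=713,  q_4=4·8+3=35
a_5=6:  p_5=6·713+163=4441,  q_5=6·35+8=218
…
a_7=1:  p_7=1·5154+4441=9595,  q_7=1·253+218=471
a_8=3:  p_8=3·9595+5154=33939,  q_8=3·471+253=1666
…
a_10=1:  p_10=1·43534+33939=77473,  q_10=1·2137+1666=3803
a_11=6:  p_11=6·77473+43534=508372,  q_11=6·3803+2137=24955
…
a_13=2:  p_13=2·2110961+508372=4730294,  q_13=2·103623+24955=232201
a_14=1:  p_14=1·4730294+2110961=6841255,  q_14=1·232201+103623=335824
a_15=2:  p_15=2·6841255+4730294=18412804,  q_15=2·335824+232201=903849
(x₁, y₁) = (18412804, 903849);  18412804² − 415·903849² = 1 ✓
k=2:  x_2 = 18412804·18412804+415·903849·903849 = 678062702284831,  y_2 = 18412804·903849+903849·18412804 = 33284788965192
k=3:  x_3 = 18412804·678062702284831+415·903849·33284788965192 = 24970071273761872339444,  y_3 = 18412804·33284788965192+903849·678062702284831 = 1225732590794885332887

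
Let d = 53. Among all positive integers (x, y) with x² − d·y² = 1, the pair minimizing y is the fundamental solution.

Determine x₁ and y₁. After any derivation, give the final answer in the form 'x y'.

66249 9100

√53 → a₀=7, period (3,1,1,3,14); ℓ=5 odd so k=9
step 0: (7, 1)  from 7·(1,0) + (0,1)
step 1: (22, 3)  from 3·(7,1) + (1,0)
step 2: (29, 4)  from 1·(22,3) + (7,1)
step 3: (51, 7)  from 1·(29,4) + (22,3)
…
step 6: (7979, 1096)  from 3·(2599,357) + (182,25)
step 7: (10578, 1453)  from 1·(7979,1096) + (2599,357)
step 8: (18557, 2549)  from 1·(10578,1453) + (7979,1096)
step 9: (66249, 9100)  from 3·(18557,2549) + (10578,1453)
fundamental: x₁=66249, y₁=9100  (since 4388930001 − 53·82810000 = 1)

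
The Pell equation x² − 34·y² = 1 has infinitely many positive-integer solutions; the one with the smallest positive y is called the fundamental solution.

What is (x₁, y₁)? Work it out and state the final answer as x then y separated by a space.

35 6

√34 = [5; 1,4,1,10, …], period ℓ=4 (even) → k=3
step 0: (5, 1)  from 5·(1,0) + (0,1)
…
step 2: (29, 5)  from 4·(6,1) + (5,1)
step 3: (35, 6)  from 1·(29,5) + (6,1)
(x₁, y₁) = (35, 6);  35² − 34·6² = 1 ✓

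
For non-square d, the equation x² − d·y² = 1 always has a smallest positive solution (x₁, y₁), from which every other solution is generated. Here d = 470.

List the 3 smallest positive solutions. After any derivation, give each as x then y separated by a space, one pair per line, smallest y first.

√470 → a₀=21, period (1,2,8,2,1,42); ℓ=6 even so k=5
a_0=21:  p_0=21·1+0=21,  q_0=21·0+1=1
a_1=1:  p_1=1·21+1=22,  q_1=1·1+0=1
a_2=2:  p_2=2·22+21=65,  q_2=2·1+1=3
…
a_4=2:  p_4=2·542+65=1149,  q_4=2·25+3=53
a_5=1:  p_5=1·1149+542=1691,  q_5=1·53+25=78
fundamental: x₁=1691, y₁=78  (since 2859481 − 470·6084 = 1)
k=2:  x_2 = 1691·1691+470·78·78 = 5718961,  y_2 = 1691·78+78·1691 = 263796
k=3:  x_3 = 1691·5718961+470·78·263796 = 19341524411,  y_3 = 1691·263796+78·5718961 = 892157994

1691 78
5718961 263796
19341524411 892157994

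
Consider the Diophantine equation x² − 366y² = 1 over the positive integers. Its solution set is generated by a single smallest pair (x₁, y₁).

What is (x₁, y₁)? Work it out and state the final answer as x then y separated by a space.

907925 47458

d=366: √d = [19; 7,1,1,1,2,12,2,1,1,1,7,38] (ℓ=12, even), read p_11/q_11
i=0: a=19 ⇒ p=19, q=1
…
i=2: a=1 ⇒ p=153, q=8
i=3: a=1 ⇒ p=287, q=15
i=4: a=1 ⇒ p=440, q=23
i=5: a=2 ⇒ p=1167, q=61
i=6: a=12 ⇒ p=14444, q=755
…
i=8: a=1 ⇒ p=44499, q=2326
i=9: a=1 ⇒ p=74554, q=3897
i=10: a=1 ⇒ p=119053, q=6223
i=11: a=7 ⇒ p=907925, q=47458
(x₁, y₁) = (907925, 47458);  907925² − 366·47458² = 1 ✓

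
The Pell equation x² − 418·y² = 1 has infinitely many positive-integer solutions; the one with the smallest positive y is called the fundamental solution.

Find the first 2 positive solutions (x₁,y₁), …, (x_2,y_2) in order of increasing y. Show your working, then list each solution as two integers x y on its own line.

d=418: √d = [20; 2,4,20,4,2,40] (ℓ=6, even), read p_5/q_5
k=0  a_k=20  p_k/q_k = 20/1
k=1  a_k=2  p_k/q_k = 41/2
k=2  a_k=4  p_k/q_k = 184/9
…
k=4  a_k=4  p_k/q_k = 15068/737
k=5  a_k=2  p_k/q_k = 33857/1656
fundamental: x₁=33857, y₁=1656  (since 1146296449 − 418·2742336 = 1)
(33857+1656√418)^2 = 2292592897 + 112134384√418

33857 1656
2292592897 112134384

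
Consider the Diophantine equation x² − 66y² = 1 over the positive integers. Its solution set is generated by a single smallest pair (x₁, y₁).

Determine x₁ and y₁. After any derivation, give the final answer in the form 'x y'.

√66 = [8; 8,16, …], period ℓ=2 (even) → k=1
a_0=8:  p_0=8·1+0=8,  q_0=8·0+1=1
a_1=8:  p_1=8·8+1=65,  q_1=8·1+0=8
fundamental: x₁=65, y₁=8  (since 4225 − 66·64 = 1)

65 8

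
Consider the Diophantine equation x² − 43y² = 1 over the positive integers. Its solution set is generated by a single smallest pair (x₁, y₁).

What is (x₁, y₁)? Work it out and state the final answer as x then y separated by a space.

[6; 1,1,3,1,5,1,3,1,1,12] for √43; ℓ=10 ⇒ convergent index 9
a_0=6:  p_0=6·1+0=6,  q_0=6·0+1=1
a_1=1:  p_1=1·6+1=7,  q_1=1·1+0=1
…
a_4=1:  p_4=1·46+13=59,  q_4=1·7+2=9
…
a_6=1:  p_6=1·341+59=400,  q_6=1·52+9=61
a_7=3:  p_7=3·400+341=1541,  q_7=3·61+52=235
a_8=1:  p_8=1·1541+400=1941,  q_8=1·235+61=296
a_9=1:  p_9=1·1941+1541=3482,  q_9=1·296+235=531
(x₁, y₁) = (3482, 531);  3482² − 43·531² = 1 ✓

3482 531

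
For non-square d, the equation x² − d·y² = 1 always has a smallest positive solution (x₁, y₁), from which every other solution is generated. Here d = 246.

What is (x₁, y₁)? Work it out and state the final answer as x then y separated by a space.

88805 5662

√246 = [15; 1,2,5,1,14,1,5,2,1,30, …], period ℓ=10 (even) → k=9
step 0: (15, 1)  from 15·(1,0) + (0,1)
…
step 6: (4721, 301)  from 1·(4423,282) + (298,19)
step 7: (28028, 1787)  from 5·(4721,301) + (4423,282)
step 8: (60777, 3875)  from 2·(28028,1787) + (4721,301)
step 9: (88805, 5662)  from 1·(60777,3875) + (28028,1787)
(x₁, y₁) = (88805, 5662);  88805² − 246·5662² = 1 ✓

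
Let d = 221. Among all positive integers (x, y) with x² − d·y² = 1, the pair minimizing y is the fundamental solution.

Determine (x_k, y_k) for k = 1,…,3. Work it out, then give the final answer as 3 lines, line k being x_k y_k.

[14; 1,6,2,6,1,28] for √221; ℓ=6 ⇒ convergent index 5
step 0: (14, 1)  from 14·(1,0) + (0,1)
…
step 2: (104, 7)  from 6·(15,1) + (14,1)
step 3: (223, 15)  from 2·(104,7) + (15,1)
step 4: (1442, 97)  from 6·(223,15) + (104,7)
step 5: (1665, 112)  from 1·(1442,97) + (223,15)
fundamental: x₁=1665, y₁=112  (since 2772225 − 221·12544 = 1)
(x_2, y_2) = (1665·1665 + 221·112·112, 1665·112 + 112·1665) = (5544449, 372960)
(x_3, y_3) = (1665·5544449 + 221·112·372960, 1665·372960 + 112·5544449) = (18463013505, 1241956688)

1665 112
5544449 372960
18463013505 1241956688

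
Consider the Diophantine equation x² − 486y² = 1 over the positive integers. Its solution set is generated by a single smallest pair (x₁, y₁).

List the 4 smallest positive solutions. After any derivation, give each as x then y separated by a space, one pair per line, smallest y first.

485 22
470449 21340
456335045 20699778
442644523201 20078763320

[22; 22,44] for √486; ℓ=2 ⇒ convergent index 1
i=0: a=22 ⇒ p=22, q=1
i=1: a=22 ⇒ p=485, q=22
→ (485, 22).  Check: 485²=235225, 486·22²=235224, difference 1.
(x_2, y_2) = (485·485 + 486·22·22, 485·22 + 22·485) = (470449, 21340)
(x_3, y_3) = (485·470449 + 486·22·21340, 485·21340 + 22·470449) = (456335045, 20699778)
(x_4, y_4) = (485·456335045 + 486·22·20699778, 485·20699778 + 22·456335045) = (442644523201, 20078763320)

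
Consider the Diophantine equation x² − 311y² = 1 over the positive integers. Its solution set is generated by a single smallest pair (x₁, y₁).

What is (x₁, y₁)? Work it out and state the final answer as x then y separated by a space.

16883880 957397

[17; 1,1,1,2,1,…,1,1,34] for √311; ℓ=16 ⇒ convergent index 15
i=0: a=17 ⇒ p=17, q=1
i=1: a=1 ⇒ p=18, q=1
i=2: a=1 ⇒ p=35, q=2
i=3: a=1 ⇒ p=53, q=3
i=4: a=2 ⇒ p=141, q=8
…
i=6: a=6 ⇒ p=1305, q=74
…
i=8: a=17 ⇒ p=71158, q=4035
i=9: a=3 ⇒ p=217583, q=12338
i=10: a=6 ⇒ p=1376656, q=78063
…
i=12: a=2 ⇒ p=4565134, q=258865
i=13: a=1 ⇒ p=6159373, q=349266
i=14: a=1 ⇒ p=10724507, q=608131
i=15: a=1 ⇒ p=16883880, q=957397
fundamental: x₁=16883880, y₁=957397  (since 285065403854400 − 311·916609015609 = 1)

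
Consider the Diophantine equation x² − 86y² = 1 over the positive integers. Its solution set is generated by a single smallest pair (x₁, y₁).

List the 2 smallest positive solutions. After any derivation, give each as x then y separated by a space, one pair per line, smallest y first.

√86 = [9; 3,1,1,1,8,1,1,1,3,18, …], period ℓ=10 (even) → k=9
a_0=9:  p_0=9·1+0=9,  q_0=9·0+1=1
a_1=3:  p_1=3·9+1=28,  q_1=3·1+0=3
a_2=1:  p_2=1·28+9=37,  q_2=1·3+1=4
a_3=1:  p_3=1·37+28=65,  q_3=1·4+3=7
a_4=1:  p_4=1·65+37=102,  q_4=1·7+4=11
a_5=8:  p_5=8·102+65=881,  q_5=8·11+7=95
a_6=1:  p_6=1·881+102=983,  q_6=1·95+11=106
…
a_8=1:  p_8=1·1864+983=2847,  q_8=1·201+106=307
a_9=3:  p_9=3·2847+1864=10405,  q_9=3·307+201=1122
(x₁, y₁) = (10405, 1122);  10405² − 86·1122² = 1 ✓
k=2:  x_2 = 10405·10405+86·1122·1122 = 216528049,  y_2 = 10405·1122+1122·10405 = 23348820

10405 1122
216528049 23348820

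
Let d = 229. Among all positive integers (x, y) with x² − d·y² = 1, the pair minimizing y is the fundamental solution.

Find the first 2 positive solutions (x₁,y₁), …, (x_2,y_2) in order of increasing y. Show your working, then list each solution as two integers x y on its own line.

√229 → a₀=15, period (7,1,1,7,30); ℓ=5 odd so k=9
k=0  a_k=15  p_k/q_k = 15/1
k=1  a_k=7  p_k/q_k = 106/7
k=2  a_k=1  p_k/q_k = 121/8
k=3  a_k=1  p_k/q_k = 227/15
k=4  a_k=7  p_k/q_k = 1710/113
k=5  a_k=30  p_k/q_k = 51527/3405
k=6  a_k=7  p_k/q_k = 362399/23948
…
k=8  a_k=1  p_k/q_k = 776325/51301
k=9  a_k=7  p_k/q_k = 5848201/386460
→ (5848201, 386460).  Check: 5848201²=34201454936401, 229·386460²=34201454936400, difference 1.
k=2:  x_2 = 5848201·5848201+229·386460·386460 = 68402909872801,  y_2 = 5848201·386460+386460·5848201 = 4520191516920

5848201 386460
68402909872801 4520191516920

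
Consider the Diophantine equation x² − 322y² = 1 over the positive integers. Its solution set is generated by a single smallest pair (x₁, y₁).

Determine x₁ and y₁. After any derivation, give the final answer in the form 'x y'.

√322 = [17; 1,16,1,34, …], period ℓ=4 (even) → k=3
k=0  a_k=17  p_k/q_k = 17/1
…
k=2  a_k=16  p_k/q_k = 305/17
k=3  a_k=1  p_k/q_k = 323/18
(x₁, y₁) = (323, 18);  323² − 322·18² = 1 ✓

323 18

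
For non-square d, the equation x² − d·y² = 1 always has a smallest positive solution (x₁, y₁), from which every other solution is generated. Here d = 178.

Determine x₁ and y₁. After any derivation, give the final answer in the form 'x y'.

1601 120

d=178: √d = [13; 2,1,12,1,2,26] (ℓ=6, even), read p_5/q_5
step 0: (13, 1)  from 13·(1,0) + (0,1)
step 1: (27, 2)  from 2·(13,1) + (1,0)
step 2: (40, 3)  from 1·(27,2) + (13,1)
…
step 4: (547, 41)  from 1·(507,38) + (40,3)
step 5: (1601, 120)  from 2·(547,41) + (507,38)
fundamental: x₁=1601, y₁=120  (since 2563201 − 178·14400 = 1)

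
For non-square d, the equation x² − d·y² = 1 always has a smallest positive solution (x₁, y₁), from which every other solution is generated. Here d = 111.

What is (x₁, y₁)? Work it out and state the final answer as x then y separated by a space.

√111 = [10; 1,1,6,1,1,20, …], period ℓ=6 (even) → k=5
a_0=10:  p_0=10·1+0=10,  q_0=10·0+1=1
a_1=1:  p_1=1·10+1=11,  q_1=1·1+0=1
a_2=1:  p_2=1·11+10=21,  q_2=1·1+1=2
…
a_4=1:  p_4=1·137+21=158,  q_4=1·13+2=15
a_5=1:  p_5=1·158+137=295,  q_5=1·15+13=28
fundamental: x₁=295, y₁=28  (since 87025 − 111·784 = 1)

295 28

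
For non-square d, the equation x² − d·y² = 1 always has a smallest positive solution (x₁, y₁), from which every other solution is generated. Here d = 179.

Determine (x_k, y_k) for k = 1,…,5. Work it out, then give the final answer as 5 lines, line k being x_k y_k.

√179 → a₀=13, period (2,1,1,1,3,…,1,2,26); ℓ=14 even so k=13
i=0: a=13 ⇒ p=13, q=1
…
i=2: a=1 ⇒ p=40, q=3
i=3: a=1 ⇒ p=67, q=5
i=4: a=1 ⇒ p=107, q=8
…
i=7: a=13 ⇒ p=26999, q=2018
…
i=11: a=1 ⇒ p=1013292, q=75737
i=12: a=1 ⇒ p=1588459, q=118727
i=13: a=2 ⇒ p=4190210, q=313191
fundamental: x₁=4190210, y₁=313191  (since 17557859844100 − 179·98088602481 = 1)
k=2:  x_2 = 4190210·4190210+179·313191·313191 = 35115719688199,  y_2 = 4190210·313191+313191·4190210 = 2624672120220
k=3:  x_3 = 4190210·35115719688199+179·313191·2624672120220 = 294284479589372473370,  y_3 = 4190210·2624672120220+313191·35115719688199 = 21995854729733779209
k=4:  x_4 = 4190210·294284479589372473370+179·313191·21995854729733779209 = 2466227538440333747559727201,  y_4 = 4190210·21995854729733779209+313191·294284479589372473370 = 184334500894152933286567560
k=5:  x_5 = 4190210·2466227538440333747559727201+179·313191·184334500894152933286567560 = 20668022587695847460244899657331050,  y_5 = 4190210·184334500894152933286567560+313191·2466227538440333747559727201 = 1544800537983355129318686777395991

4190210 313191
35115719688199 2624672120220
294284479589372473370 21995854729733779209
2466227538440333747559727201 184334500894152933286567560
20668022587695847460244899657331050 1544800537983355129318686777395991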